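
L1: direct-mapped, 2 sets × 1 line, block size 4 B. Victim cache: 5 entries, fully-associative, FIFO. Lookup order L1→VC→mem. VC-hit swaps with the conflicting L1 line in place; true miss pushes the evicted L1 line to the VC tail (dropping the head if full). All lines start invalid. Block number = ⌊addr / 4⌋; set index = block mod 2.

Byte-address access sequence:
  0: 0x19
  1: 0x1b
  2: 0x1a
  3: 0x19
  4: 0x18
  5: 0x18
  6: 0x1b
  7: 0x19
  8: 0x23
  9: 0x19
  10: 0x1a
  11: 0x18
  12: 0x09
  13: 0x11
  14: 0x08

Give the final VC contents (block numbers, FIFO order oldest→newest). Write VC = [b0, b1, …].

VC = [8, 6, 4]

0: 0x19 (blk 6, set 0) → MISS  vc=[]
1: 0x1b (blk 6, set 0) → L1-HIT  vc=[]
2: 0x1a (blk 6, set 0) → L1-HIT  vc=[]
3: 0x19 (blk 6, set 0) → L1-HIT  vc=[]
4: 0x18 (blk 6, set 0) → L1-HIT  vc=[]
5: 0x18 (blk 6, set 0) → L1-HIT  vc=[]
6: 0x1b (blk 6, set 0) → L1-HIT  vc=[]
7: 0x19 (blk 6, set 0) → L1-HIT  vc=[]
8: 0x23 (blk 8, set 0) → MISS  vc=[6]
9: 0x19 (blk 6, set 0) → VC-HIT  vc=[8]
10: 0x1a (blk 6, set 0) → L1-HIT  vc=[8]
11: 0x18 (blk 6, set 0) → L1-HIT  vc=[8]
12: 0x9 (blk 2, set 0) → MISS  vc=[8, 6]
13: 0x11 (blk 4, set 0) → MISS  vc=[8, 6, 2]
14: 0x8 (blk 2, set 0) → VC-HIT  vc=[8, 6, 4]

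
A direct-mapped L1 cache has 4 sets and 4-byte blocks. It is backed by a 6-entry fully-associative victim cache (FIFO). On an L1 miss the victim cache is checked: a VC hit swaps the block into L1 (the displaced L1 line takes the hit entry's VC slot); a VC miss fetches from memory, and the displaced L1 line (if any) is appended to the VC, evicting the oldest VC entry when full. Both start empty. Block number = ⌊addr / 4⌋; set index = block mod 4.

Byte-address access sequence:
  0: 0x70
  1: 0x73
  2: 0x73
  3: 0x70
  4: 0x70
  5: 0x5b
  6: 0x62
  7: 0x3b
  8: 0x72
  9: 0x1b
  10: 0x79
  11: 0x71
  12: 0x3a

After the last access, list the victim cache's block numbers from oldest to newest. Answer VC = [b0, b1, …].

VC = [24, 22, 30, 6]

  [0] addr=0x70 blk=28 s=0: MISS | VC []
  [1] addr=0x73 blk=28 s=0: L1-HIT | VC []
  [2] addr=0x73 blk=28 s=0: L1-HIT | VC []
  [3] addr=0x70 blk=28 s=0: L1-HIT | VC []
  [4] addr=0x70 blk=28 s=0: L1-HIT | VC []
  [5] addr=0x5b blk=22 s=2: MISS | VC []
  [6] addr=0x62 blk=24 s=0: MISS | VC [28]
  [7] addr=0x3b blk=14 s=2: MISS | VC [28, 22]
  [8] addr=0x72 blk=28 s=0: VC-HIT | VC [24, 22]
  [9] addr=0x1b blk=6 s=2: MISS | VC [24, 22, 14]
  [10] addr=0x79 blk=30 s=2: MISS | VC [24, 22, 14, 6]
  [11] addr=0x71 blk=28 s=0: L1-HIT | VC [24, 22, 14, 6]
  [12] addr=0x3a blk=14 s=2: VC-HIT | VC [24, 22, 30, 6]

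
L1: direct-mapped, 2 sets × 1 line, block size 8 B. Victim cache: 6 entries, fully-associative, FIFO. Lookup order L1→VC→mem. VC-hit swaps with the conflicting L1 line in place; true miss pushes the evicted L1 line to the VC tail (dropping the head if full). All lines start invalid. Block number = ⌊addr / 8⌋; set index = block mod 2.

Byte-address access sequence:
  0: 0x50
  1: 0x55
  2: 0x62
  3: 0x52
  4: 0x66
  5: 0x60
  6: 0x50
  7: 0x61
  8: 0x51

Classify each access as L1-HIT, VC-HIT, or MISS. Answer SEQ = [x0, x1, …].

SEQ = [MISS, L1-HIT, MISS, VC-HIT, VC-HIT, L1-HIT, VC-HIT, VC-HIT, VC-HIT]

0: 0x50 (blk 10, set 0) → MISS  vc=[]
1: 0x55 (blk 10, set 0) → L1-HIT  vc=[]
2: 0x62 (blk 12, set 0) → MISS  vc=[10]
3: 0x52 (blk 10, set 0) → VC-HIT  vc=[12]
4: 0x66 (blk 12, set 0) → VC-HIT  vc=[10]
5: 0x60 (blk 12, set 0) → L1-HIT  vc=[10]
6: 0x50 (blk 10, set 0) → VC-HIT  vc=[12]
7: 0x61 (blk 12, set 0) → VC-HIT  vc=[10]
8: 0x51 (blk 10, set 0) → VC-HIT  vc=[12]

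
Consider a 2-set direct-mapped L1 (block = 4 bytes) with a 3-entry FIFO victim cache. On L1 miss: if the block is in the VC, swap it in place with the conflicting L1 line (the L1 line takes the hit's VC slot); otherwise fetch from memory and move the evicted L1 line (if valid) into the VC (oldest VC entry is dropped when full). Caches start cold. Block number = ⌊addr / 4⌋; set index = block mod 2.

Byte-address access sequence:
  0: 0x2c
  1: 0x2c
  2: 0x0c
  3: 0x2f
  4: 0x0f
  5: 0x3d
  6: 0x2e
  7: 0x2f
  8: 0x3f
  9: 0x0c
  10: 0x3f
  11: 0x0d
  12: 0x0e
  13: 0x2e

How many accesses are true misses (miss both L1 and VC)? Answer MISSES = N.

0: 0x2c (blk 11, set 1) → MISS  vc=[]
1: 0x2c (blk 11, set 1) → L1-HIT  vc=[]
2: 0xc (blk 3, set 1) → MISS  vc=[11]
3: 0x2f (blk 11, set 1) → VC-HIT  vc=[3]
4: 0xf (blk 3, set 1) → VC-HIT  vc=[11]
5: 0x3d (blk 15, set 1) → MISS  vc=[11, 3]
6: 0x2e (blk 11, set 1) → VC-HIT  vc=[15, 3]
7: 0x2f (blk 11, set 1) → L1-HIT  vc=[15, 3]
8: 0x3f (blk 15, set 1) → VC-HIT  vc=[11, 3]
9: 0xc (blk 3, set 1) → VC-HIT  vc=[11, 15]
10: 0x3f (blk 15, set 1) → VC-HIT  vc=[11, 3]
11: 0xd (blk 3, set 1) → VC-HIT  vc=[11, 15]
12: 0xe (blk 3, set 1) → L1-HIT  vc=[11, 15]
13: 0x2e (blk 11, set 1) → VC-HIT  vc=[3, 15]

MISSES = 3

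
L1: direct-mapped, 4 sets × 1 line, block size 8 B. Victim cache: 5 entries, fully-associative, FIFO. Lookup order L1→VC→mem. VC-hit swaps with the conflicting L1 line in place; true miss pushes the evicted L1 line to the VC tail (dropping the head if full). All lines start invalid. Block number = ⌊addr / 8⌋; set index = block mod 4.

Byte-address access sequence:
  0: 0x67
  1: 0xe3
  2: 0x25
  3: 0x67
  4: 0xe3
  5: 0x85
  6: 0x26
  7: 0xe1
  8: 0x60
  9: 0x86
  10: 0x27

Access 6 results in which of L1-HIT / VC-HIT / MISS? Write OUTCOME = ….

#0 0x67→b12/s0 MISS; vc=[]
#1 0xe3→b28/s0 MISS; vc=[12]
#2 0x25→b4/s0 MISS; vc=[12,28]
#3 0x67→b12/s0 VC-HIT; vc=[4,28]
#4 0xe3→b28/s0 VC-HIT; vc=[4,12]
#5 0x85→b16/s0 MISS; vc=[4,12,28]
#6 0x26→b4/s0 VC-HIT; vc=[16,12,28]
#7 0xe1→b28/s0 VC-HIT; vc=[16,12,4]
#8 0x60→b12/s0 VC-HIT; vc=[16,28,4]
#9 0x86→b16/s0 VC-HIT; vc=[12,28,4]
#10 0x27→b4/s0 VC-HIT; vc=[12,28,16]

OUTCOME = VC-HIT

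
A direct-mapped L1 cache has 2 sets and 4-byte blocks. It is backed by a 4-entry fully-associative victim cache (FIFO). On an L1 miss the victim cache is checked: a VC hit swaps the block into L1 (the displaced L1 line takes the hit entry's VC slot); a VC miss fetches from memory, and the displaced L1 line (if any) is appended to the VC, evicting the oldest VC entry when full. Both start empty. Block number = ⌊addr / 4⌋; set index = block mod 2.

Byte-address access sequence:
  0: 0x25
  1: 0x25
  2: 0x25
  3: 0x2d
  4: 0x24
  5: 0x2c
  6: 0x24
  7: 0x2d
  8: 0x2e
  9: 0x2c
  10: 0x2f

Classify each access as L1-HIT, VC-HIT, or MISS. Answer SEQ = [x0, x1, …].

SEQ = [MISS, L1-HIT, L1-HIT, MISS, VC-HIT, VC-HIT, VC-HIT, VC-HIT, L1-HIT, L1-HIT, L1-HIT]

0: 0x25 (blk 9, set 1) → MISS  vc=[]
1: 0x25 (blk 9, set 1) → L1-HIT  vc=[]
2: 0x25 (blk 9, set 1) → L1-HIT  vc=[]
3: 0x2d (blk 11, set 1) → MISS  vc=[9]
4: 0x24 (blk 9, set 1) → VC-HIT  vc=[11]
5: 0x2c (blk 11, set 1) → VC-HIT  vc=[9]
6: 0x24 (blk 9, set 1) → VC-HIT  vc=[11]
7: 0x2d (blk 11, set 1) → VC-HIT  vc=[9]
8: 0x2e (blk 11, set 1) → L1-HIT  vc=[9]
9: 0x2c (blk 11, set 1) → L1-HIT  vc=[9]
10: 0x2f (blk 11, set 1) → L1-HIT  vc=[9]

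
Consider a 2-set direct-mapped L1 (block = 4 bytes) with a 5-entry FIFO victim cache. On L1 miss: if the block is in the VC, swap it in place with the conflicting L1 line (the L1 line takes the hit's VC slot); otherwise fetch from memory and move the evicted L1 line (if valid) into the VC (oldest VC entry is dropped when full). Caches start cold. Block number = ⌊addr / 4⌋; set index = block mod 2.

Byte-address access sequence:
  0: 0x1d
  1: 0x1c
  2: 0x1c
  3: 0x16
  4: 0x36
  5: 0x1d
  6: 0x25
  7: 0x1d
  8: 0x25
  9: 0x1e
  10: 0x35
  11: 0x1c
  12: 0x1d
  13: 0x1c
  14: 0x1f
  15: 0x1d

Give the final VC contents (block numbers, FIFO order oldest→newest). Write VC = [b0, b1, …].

VC = [13, 5, 9]

#0 0x1d→b7/s1 MISS; vc=[]
#1 0x1c→b7/s1 L1-HIT; vc=[]
#2 0x1c→b7/s1 L1-HIT; vc=[]
#3 0x16→b5/s1 MISS; vc=[7]
#4 0x36→b13/s1 MISS; vc=[7,5]
#5 0x1d→b7/s1 VC-HIT; vc=[13,5]
#6 0x25→b9/s1 MISS; vc=[13,5,7]
#7 0x1d→b7/s1 VC-HIT; vc=[13,5,9]
#8 0x25→b9/s1 VC-HIT; vc=[13,5,7]
#9 0x1e→b7/s1 VC-HIT; vc=[13,5,9]
#10 0x35→b13/s1 VC-HIT; vc=[7,5,9]
#11 0x1c→b7/s1 VC-HIT; vc=[13,5,9]
#12 0x1d→b7/s1 L1-HIT; vc=[13,5,9]
#13 0x1c→b7/s1 L1-HIT; vc=[13,5,9]
#14 0x1f→b7/s1 L1-HIT; vc=[13,5,9]
#15 0x1d→b7/s1 L1-HIT; vc=[13,5,9]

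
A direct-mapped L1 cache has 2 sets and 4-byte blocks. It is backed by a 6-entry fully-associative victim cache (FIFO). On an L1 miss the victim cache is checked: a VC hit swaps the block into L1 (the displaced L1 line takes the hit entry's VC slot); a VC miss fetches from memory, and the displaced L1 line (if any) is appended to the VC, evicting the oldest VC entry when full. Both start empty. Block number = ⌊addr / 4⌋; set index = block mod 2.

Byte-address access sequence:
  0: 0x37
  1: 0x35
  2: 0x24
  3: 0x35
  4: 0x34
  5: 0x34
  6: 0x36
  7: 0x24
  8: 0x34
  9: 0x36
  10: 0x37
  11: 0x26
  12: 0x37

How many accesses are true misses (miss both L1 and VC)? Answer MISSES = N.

0: 0x37 (blk 13, set 1) → MISS  vc=[]
1: 0x35 (blk 13, set 1) → L1-HIT  vc=[]
2: 0x24 (blk 9, set 1) → MISS  vc=[13]
3: 0x35 (blk 13, set 1) → VC-HIT  vc=[9]
4: 0x34 (blk 13, set 1) → L1-HIT  vc=[9]
5: 0x34 (blk 13, set 1) → L1-HIT  vc=[9]
6: 0x36 (blk 13, set 1) → L1-HIT  vc=[9]
7: 0x24 (blk 9, set 1) → VC-HIT  vc=[13]
8: 0x34 (blk 13, set 1) → VC-HIT  vc=[9]
9: 0x36 (blk 13, set 1) → L1-HIT  vc=[9]
10: 0x37 (blk 13, set 1) → L1-HIT  vc=[9]
11: 0x26 (blk 9, set 1) → VC-HIT  vc=[13]
12: 0x37 (blk 13, set 1) → VC-HIT  vc=[9]

MISSES = 2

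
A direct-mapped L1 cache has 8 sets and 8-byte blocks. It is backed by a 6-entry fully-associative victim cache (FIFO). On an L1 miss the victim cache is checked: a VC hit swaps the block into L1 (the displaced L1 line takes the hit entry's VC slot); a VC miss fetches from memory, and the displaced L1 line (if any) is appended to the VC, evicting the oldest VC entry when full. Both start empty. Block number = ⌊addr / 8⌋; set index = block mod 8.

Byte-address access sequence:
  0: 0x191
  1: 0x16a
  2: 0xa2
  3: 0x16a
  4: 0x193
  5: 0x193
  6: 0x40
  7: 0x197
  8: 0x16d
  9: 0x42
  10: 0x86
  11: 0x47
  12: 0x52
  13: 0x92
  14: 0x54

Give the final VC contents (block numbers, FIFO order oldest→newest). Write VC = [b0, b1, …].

  [0] addr=0x191 blk=50 s=2: MISS | VC []
  [1] addr=0x16a blk=45 s=5: MISS | VC []
  [2] addr=0xa2 blk=20 s=4: MISS | VC []
  [3] addr=0x16a blk=45 s=5: L1-HIT | VC []
  [4] addr=0x193 blk=50 s=2: L1-HIT | VC []
  [5] addr=0x193 blk=50 s=2: L1-HIT | VC []
  [6] addr=0x40 blk=8 s=0: MISS | VC []
  [7] addr=0x197 blk=50 s=2: L1-HIT | VC []
  [8] addr=0x16d blk=45 s=5: L1-HIT | VC []
  [9] addr=0x42 blk=8 s=0: L1-HIT | VC []
  [10] addr=0x86 blk=16 s=0: MISS | VC [8]
  [11] addr=0x47 blk=8 s=0: VC-HIT | VC [16]
  [12] addr=0x52 blk=10 s=2: MISS | VC [16, 50]
  [13] addr=0x92 blk=18 s=2: MISS | VC [16, 50, 10]
  [14] addr=0x54 blk=10 s=2: VC-HIT | VC [16, 50, 18]

VC = [16, 50, 18]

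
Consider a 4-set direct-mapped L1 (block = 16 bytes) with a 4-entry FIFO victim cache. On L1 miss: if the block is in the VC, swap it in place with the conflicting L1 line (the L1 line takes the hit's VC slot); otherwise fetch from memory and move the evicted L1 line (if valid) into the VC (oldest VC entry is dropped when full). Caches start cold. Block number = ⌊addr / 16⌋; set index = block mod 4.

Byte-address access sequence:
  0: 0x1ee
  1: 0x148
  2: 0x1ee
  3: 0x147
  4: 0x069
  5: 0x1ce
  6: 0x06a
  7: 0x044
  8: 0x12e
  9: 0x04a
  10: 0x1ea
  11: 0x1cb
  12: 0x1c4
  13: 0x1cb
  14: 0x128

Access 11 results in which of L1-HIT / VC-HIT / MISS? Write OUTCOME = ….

#0 0x1ee→b30/s2 MISS; vc=[]
#1 0x148→b20/s0 MISS; vc=[]
#2 0x1ee→b30/s2 L1-HIT; vc=[]
#3 0x147→b20/s0 L1-HIT; vc=[]
#4 0x69→b6/s2 MISS; vc=[30]
#5 0x1ce→b28/s0 MISS; vc=[30,20]
#6 0x6a→b6/s2 L1-HIT; vc=[30,20]
#7 0x44→b4/s0 MISS; vc=[30,20,28]
#8 0x12e→b18/s2 MISS; vc=[30,20,28,6]
#9 0x4a→b4/s0 L1-HIT; vc=[30,20,28,6]
#10 0x1ea→b30/s2 VC-HIT; vc=[18,20,28,6]
#11 0x1cb→b28/s0 VC-HIT; vc=[18,20,4,6]
#12 0x1c4→b28/s0 L1-HIT; vc=[18,20,4,6]
#13 0x1cb→b28/s0 L1-HIT; vc=[18,20,4,6]
#14 0x128→b18/s2 VC-HIT; vc=[30,20,4,6]

OUTCOME = VC-HIT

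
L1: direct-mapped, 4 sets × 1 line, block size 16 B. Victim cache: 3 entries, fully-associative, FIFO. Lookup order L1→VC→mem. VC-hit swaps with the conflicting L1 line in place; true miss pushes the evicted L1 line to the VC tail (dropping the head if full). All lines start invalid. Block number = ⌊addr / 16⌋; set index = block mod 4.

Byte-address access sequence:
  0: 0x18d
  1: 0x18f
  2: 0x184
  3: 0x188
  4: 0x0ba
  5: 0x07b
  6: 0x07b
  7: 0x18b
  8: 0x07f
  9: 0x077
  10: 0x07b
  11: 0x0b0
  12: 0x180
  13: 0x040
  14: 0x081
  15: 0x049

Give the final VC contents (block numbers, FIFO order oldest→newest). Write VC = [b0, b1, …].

VC = [7, 24, 8]

  [0] addr=0x18d blk=24 s=0: MISS | VC []
  [1] addr=0x18f blk=24 s=0: L1-HIT | VC []
  [2] addr=0x184 blk=24 s=0: L1-HIT | VC []
  [3] addr=0x188 blk=24 s=0: L1-HIT | VC []
  [4] addr=0xba blk=11 s=3: MISS | VC []
  [5] addr=0x7b blk=7 s=3: MISS | VC [11]
  [6] addr=0x7b blk=7 s=3: L1-HIT | VC [11]
  [7] addr=0x18b blk=24 s=0: L1-HIT | VC [11]
  [8] addr=0x7f blk=7 s=3: L1-HIT | VC [11]
  [9] addr=0x77 blk=7 s=3: L1-HIT | VC [11]
  [10] addr=0x7b blk=7 s=3: L1-HIT | VC [11]
  [11] addr=0xb0 blk=11 s=3: VC-HIT | VC [7]
  [12] addr=0x180 blk=24 s=0: L1-HIT | VC [7]
  [13] addr=0x40 blk=4 s=0: MISS | VC [7, 24]
  [14] addr=0x81 blk=8 s=0: MISS | VC [7, 24, 4]
  [15] addr=0x49 blk=4 s=0: VC-HIT | VC [7, 24, 8]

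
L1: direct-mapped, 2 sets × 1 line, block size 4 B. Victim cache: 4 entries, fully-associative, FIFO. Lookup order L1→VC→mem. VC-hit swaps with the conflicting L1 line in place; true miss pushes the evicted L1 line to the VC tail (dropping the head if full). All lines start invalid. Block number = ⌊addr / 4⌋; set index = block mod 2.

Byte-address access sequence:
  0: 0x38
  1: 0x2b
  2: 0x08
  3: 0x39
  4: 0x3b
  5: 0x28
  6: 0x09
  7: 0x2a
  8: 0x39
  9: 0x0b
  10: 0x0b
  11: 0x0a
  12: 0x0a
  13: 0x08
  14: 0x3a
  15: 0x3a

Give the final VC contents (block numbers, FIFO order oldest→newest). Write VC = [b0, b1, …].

VC = [2, 10]

#0 0x38→b14/s0 MISS; vc=[]
#1 0x2b→b10/s0 MISS; vc=[14]
#2 0x8→b2/s0 MISS; vc=[14,10]
#3 0x39→b14/s0 VC-HIT; vc=[2,10]
#4 0x3b→b14/s0 L1-HIT; vc=[2,10]
#5 0x28→b10/s0 VC-HIT; vc=[2,14]
#6 0x9→b2/s0 VC-HIT; vc=[10,14]
#7 0x2a→b10/s0 VC-HIT; vc=[2,14]
#8 0x39→b14/s0 VC-HIT; vc=[2,10]
#9 0xb→b2/s0 VC-HIT; vc=[14,10]
#10 0xb→b2/s0 L1-HIT; vc=[14,10]
#11 0xa→b2/s0 L1-HIT; vc=[14,10]
#12 0xa→b2/s0 L1-HIT; vc=[14,10]
#13 0x8→b2/s0 L1-HIT; vc=[14,10]
#14 0x3a→b14/s0 VC-HIT; vc=[2,10]
#15 0x3a→b14/s0 L1-HIT; vc=[2,10]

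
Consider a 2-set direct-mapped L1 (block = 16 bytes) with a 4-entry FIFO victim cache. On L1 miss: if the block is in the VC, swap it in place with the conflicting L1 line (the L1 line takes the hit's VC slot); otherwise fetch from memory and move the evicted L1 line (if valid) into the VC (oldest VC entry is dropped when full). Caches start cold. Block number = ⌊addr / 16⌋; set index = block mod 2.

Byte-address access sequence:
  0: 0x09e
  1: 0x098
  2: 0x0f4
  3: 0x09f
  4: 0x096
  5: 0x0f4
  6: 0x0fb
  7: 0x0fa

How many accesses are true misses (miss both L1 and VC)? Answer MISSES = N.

#0 0x9e→b9/s1 MISS; vc=[]
#1 0x98→b9/s1 L1-HIT; vc=[]
#2 0xf4→b15/s1 MISS; vc=[9]
#3 0x9f→b9/s1 VC-HIT; vc=[15]
#4 0x96→b9/s1 L1-HIT; vc=[15]
#5 0xf4→b15/s1 VC-HIT; vc=[9]
#6 0xfb→b15/s1 L1-HIT; vc=[9]
#7 0xfa→b15/s1 L1-HIT; vc=[9]

MISSES = 2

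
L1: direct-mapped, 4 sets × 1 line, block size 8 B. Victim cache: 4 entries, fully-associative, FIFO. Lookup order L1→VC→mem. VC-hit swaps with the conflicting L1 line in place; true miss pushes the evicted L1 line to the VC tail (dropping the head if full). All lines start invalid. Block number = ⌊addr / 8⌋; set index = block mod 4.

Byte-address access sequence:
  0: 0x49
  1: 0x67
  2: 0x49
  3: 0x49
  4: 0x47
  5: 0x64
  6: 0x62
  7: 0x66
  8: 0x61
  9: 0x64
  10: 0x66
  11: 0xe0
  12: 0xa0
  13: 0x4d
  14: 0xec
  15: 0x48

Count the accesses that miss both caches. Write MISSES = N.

MISSES = 6

0: 0x49 (blk 9, set 1) → MISS  vc=[]
1: 0x67 (blk 12, set 0) → MISS  vc=[]
2: 0x49 (blk 9, set 1) → L1-HIT  vc=[]
3: 0x49 (blk 9, set 1) → L1-HIT  vc=[]
4: 0x47 (blk 8, set 0) → MISS  vc=[12]
5: 0x64 (blk 12, set 0) → VC-HIT  vc=[8]
6: 0x62 (blk 12, set 0) → L1-HIT  vc=[8]
7: 0x66 (blk 12, set 0) → L1-HIT  vc=[8]
8: 0x61 (blk 12, set 0) → L1-HIT  vc=[8]
9: 0x64 (blk 12, set 0) → L1-HIT  vc=[8]
10: 0x66 (blk 12, set 0) → L1-HIT  vc=[8]
11: 0xe0 (blk 28, set 0) → MISS  vc=[8, 12]
12: 0xa0 (blk 20, set 0) → MISS  vc=[8, 12, 28]
13: 0x4d (blk 9, set 1) → L1-HIT  vc=[8, 12, 28]
14: 0xec (blk 29, set 1) → MISS  vc=[8, 12, 28, 9]
15: 0x48 (blk 9, set 1) → VC-HIT  vc=[8, 12, 28, 29]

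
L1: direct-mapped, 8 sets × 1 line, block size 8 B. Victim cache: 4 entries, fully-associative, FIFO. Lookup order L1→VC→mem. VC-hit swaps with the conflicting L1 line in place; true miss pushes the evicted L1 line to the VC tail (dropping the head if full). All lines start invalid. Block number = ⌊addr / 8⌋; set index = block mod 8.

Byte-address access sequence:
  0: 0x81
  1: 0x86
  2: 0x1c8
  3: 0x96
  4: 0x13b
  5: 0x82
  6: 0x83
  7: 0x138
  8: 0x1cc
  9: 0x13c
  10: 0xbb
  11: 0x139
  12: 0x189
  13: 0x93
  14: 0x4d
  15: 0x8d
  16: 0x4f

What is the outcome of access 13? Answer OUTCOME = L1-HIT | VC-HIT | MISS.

OUTCOME = L1-HIT

#0 0x81→b16/s0 MISS; vc=[]
#1 0x86→b16/s0 L1-HIT; vc=[]
#2 0x1c8→b57/s1 MISS; vc=[]
#3 0x96→b18/s2 MISS; vc=[]
#4 0x13b→b39/s7 MISS; vc=[]
#5 0x82→b16/s0 L1-HIT; vc=[]
#6 0x83→b16/s0 L1-HIT; vc=[]
#7 0x138→b39/s7 L1-HIT; vc=[]
#8 0x1cc→b57/s1 L1-HIT; vc=[]
#9 0x13c→b39/s7 L1-HIT; vc=[]
#10 0xbb→b23/s7 MISS; vc=[39]
#11 0x139→b39/s7 VC-HIT; vc=[23]
#12 0x189→b49/s1 MISS; vc=[23,57]
#13 0x93→b18/s2 L1-HIT; vc=[23,57]
#14 0x4d→b9/s1 MISS; vc=[23,57,49]
#15 0x8d→b17/s1 MISS; vc=[23,57,49,9]
#16 0x4f→b9/s1 VC-HIT; vc=[23,57,49,17]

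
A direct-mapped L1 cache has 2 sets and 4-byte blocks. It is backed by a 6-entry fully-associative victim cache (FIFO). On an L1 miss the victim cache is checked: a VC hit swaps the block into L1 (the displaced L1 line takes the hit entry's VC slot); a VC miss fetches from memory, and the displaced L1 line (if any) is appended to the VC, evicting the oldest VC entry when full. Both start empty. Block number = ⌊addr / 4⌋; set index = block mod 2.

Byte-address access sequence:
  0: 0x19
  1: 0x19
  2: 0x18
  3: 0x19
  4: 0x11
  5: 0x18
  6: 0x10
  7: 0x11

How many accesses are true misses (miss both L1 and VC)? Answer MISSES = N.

MISSES = 2

#0 0x19→b6/s0 MISS; vc=[]
#1 0x19→b6/s0 L1-HIT; vc=[]
#2 0x18→b6/s0 L1-HIT; vc=[]
#3 0x19→b6/s0 L1-HIT; vc=[]
#4 0x11→b4/s0 MISS; vc=[6]
#5 0x18→b6/s0 VC-HIT; vc=[4]
#6 0x10→b4/s0 VC-HIT; vc=[6]
#7 0x11→b4/s0 L1-HIT; vc=[6]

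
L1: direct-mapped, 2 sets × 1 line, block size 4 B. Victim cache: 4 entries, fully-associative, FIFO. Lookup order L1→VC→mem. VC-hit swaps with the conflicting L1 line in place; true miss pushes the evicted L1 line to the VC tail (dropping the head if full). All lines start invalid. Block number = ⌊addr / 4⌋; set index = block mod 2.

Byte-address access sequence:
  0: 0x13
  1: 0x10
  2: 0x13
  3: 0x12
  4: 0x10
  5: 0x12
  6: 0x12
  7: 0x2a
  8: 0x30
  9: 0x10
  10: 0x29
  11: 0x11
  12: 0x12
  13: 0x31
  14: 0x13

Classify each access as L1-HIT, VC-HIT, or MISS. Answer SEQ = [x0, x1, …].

0: 0x13 (blk 4, set 0) → MISS  vc=[]
1: 0x10 (blk 4, set 0) → L1-HIT  vc=[]
2: 0x13 (blk 4, set 0) → L1-HIT  vc=[]
3: 0x12 (blk 4, set 0) → L1-HIT  vc=[]
4: 0x10 (blk 4, set 0) → L1-HIT  vc=[]
5: 0x12 (blk 4, set 0) → L1-HIT  vc=[]
6: 0x12 (blk 4, set 0) → L1-HIT  vc=[]
7: 0x2a (blk 10, set 0) → MISS  vc=[4]
8: 0x30 (blk 12, set 0) → MISS  vc=[4, 10]
9: 0x10 (blk 4, set 0) → VC-HIT  vc=[12, 10]
10: 0x29 (blk 10, set 0) → VC-HIT  vc=[12, 4]
11: 0x11 (blk 4, set 0) → VC-HIT  vc=[12, 10]
12: 0x12 (blk 4, set 0) → L1-HIT  vc=[12, 10]
13: 0x31 (blk 12, set 0) → VC-HIT  vc=[4, 10]
14: 0x13 (blk 4, set 0) → VC-HIT  vc=[12, 10]

SEQ = [MISS, L1-HIT, L1-HIT, L1-HIT, L1-HIT, L1-HIT, L1-HIT, MISS, MISS, VC-HIT, VC-HIT, VC-HIT, L1-HIT, VC-HIT, VC-HIT]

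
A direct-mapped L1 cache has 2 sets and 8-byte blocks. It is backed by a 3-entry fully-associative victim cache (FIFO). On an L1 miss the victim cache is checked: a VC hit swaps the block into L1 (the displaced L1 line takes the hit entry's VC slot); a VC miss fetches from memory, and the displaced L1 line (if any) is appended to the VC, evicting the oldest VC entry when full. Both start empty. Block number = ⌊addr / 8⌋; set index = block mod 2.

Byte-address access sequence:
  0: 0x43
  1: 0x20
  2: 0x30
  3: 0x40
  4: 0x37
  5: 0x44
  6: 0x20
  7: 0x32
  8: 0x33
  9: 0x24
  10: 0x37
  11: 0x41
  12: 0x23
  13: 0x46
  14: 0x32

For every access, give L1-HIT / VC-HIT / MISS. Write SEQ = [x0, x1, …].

  [0] addr=0x43 blk=8 s=0: MISS | VC []
  [1] addr=0x20 blk=4 s=0: MISS | VC [8]
  [2] addr=0x30 blk=6 s=0: MISS | VC [8, 4]
  [3] addr=0x40 blk=8 s=0: VC-HIT | VC [6, 4]
  [4] addr=0x37 blk=6 s=0: VC-HIT | VC [8, 4]
  [5] addr=0x44 blk=8 s=0: VC-HIT | VC [6, 4]
  [6] addr=0x20 blk=4 s=0: VC-HIT | VC [6, 8]
  [7] addr=0x32 blk=6 s=0: VC-HIT | VC [4, 8]
  [8] addr=0x33 blk=6 s=0: L1-HIT | VC [4, 8]
  [9] addr=0x24 blk=4 s=0: VC-HIT | VC [6, 8]
  [10] addr=0x37 blk=6 s=0: VC-HIT | VC [4, 8]
  [11] addr=0x41 blk=8 s=0: VC-HIT | VC [4, 6]
  [12] addr=0x23 blk=4 s=0: VC-HIT | VC [8, 6]
  [13] addr=0x46 blk=8 s=0: VC-HIT | VC [4, 6]
  [14] addr=0x32 blk=6 s=0: VC-HIT | VC [4, 8]

SEQ = [MISS, MISS, MISS, VC-HIT, VC-HIT, VC-HIT, VC-HIT, VC-HIT, L1-HIT, VC-HIT, VC-HIT, VC-HIT, VC-HIT, VC-HIT, VC-HIT]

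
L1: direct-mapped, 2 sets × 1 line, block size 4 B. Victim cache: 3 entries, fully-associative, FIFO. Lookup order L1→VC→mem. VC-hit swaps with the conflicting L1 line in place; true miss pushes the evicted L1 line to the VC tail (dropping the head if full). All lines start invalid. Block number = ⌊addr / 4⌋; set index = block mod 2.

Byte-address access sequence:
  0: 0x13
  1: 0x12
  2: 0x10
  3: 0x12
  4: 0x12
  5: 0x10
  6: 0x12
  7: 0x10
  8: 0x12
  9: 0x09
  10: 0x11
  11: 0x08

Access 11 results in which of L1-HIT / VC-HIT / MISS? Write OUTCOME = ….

OUTCOME = VC-HIT

#0 0x13→b4/s0 MISS; vc=[]
#1 0x12→b4/s0 L1-HIT; vc=[]
#2 0x10→b4/s0 L1-HIT; vc=[]
#3 0x12→b4/s0 L1-HIT; vc=[]
#4 0x12→b4/s0 L1-HIT; vc=[]
#5 0x10→b4/s0 L1-HIT; vc=[]
#6 0x12→b4/s0 L1-HIT; vc=[]
#7 0x10→b4/s0 L1-HIT; vc=[]
#8 0x12→b4/s0 L1-HIT; vc=[]
#9 0x9→b2/s0 MISS; vc=[4]
#10 0x11→b4/s0 VC-HIT; vc=[2]
#11 0x8→b2/s0 VC-HIT; vc=[4]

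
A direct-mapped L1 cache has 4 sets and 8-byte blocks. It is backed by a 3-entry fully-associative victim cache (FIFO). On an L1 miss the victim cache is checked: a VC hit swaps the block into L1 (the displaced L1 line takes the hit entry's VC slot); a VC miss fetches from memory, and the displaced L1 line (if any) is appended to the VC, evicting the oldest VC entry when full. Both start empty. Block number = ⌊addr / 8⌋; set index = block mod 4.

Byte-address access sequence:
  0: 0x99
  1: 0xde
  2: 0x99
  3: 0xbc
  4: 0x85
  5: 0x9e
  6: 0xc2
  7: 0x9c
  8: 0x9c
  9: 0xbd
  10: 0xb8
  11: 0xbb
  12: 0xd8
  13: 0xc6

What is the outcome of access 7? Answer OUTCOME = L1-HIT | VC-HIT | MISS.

OUTCOME = L1-HIT

0: 0x99 (blk 19, set 3) → MISS  vc=[]
1: 0xde (blk 27, set 3) → MISS  vc=[19]
2: 0x99 (blk 19, set 3) → VC-HIT  vc=[27]
3: 0xbc (blk 23, set 3) → MISS  vc=[27, 19]
4: 0x85 (blk 16, set 0) → MISS  vc=[27, 19]
5: 0x9e (blk 19, set 3) → VC-HIT  vc=[27, 23]
6: 0xc2 (blk 24, set 0) → MISS  vc=[27, 23, 16]
7: 0x9c (blk 19, set 3) → L1-HIT  vc=[27, 23, 16]
8: 0x9c (blk 19, set 3) → L1-HIT  vc=[27, 23, 16]
9: 0xbd (blk 23, set 3) → VC-HIT  vc=[27, 19, 16]
10: 0xb8 (blk 23, set 3) → L1-HIT  vc=[27, 19, 16]
11: 0xbb (blk 23, set 3) → L1-HIT  vc=[27, 19, 16]
12: 0xd8 (blk 27, set 3) → VC-HIT  vc=[23, 19, 16]
13: 0xc6 (blk 24, set 0) → L1-HIT  vc=[23, 19, 16]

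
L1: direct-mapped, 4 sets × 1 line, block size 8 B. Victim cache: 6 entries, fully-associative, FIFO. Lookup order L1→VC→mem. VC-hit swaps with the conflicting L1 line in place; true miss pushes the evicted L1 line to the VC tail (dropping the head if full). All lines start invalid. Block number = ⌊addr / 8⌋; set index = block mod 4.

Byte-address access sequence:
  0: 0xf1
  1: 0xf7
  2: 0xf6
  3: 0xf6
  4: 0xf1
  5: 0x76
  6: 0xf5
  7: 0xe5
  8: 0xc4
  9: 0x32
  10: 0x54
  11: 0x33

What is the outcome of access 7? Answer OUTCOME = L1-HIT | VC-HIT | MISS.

#0 0xf1→b30/s2 MISS; vc=[]
#1 0xf7→b30/s2 L1-HIT; vc=[]
#2 0xf6→b30/s2 L1-HIT; vc=[]
#3 0xf6→b30/s2 L1-HIT; vc=[]
#4 0xf1→b30/s2 L1-HIT; vc=[]
#5 0x76→b14/s2 MISS; vc=[30]
#6 0xf5→b30/s2 VC-HIT; vc=[14]
#7 0xe5→b28/s0 MISS; vc=[14]
#8 0xc4→b24/s0 MISS; vc=[14,28]
#9 0x32→b6/s2 MISS; vc=[14,28,30]
#10 0x54→b10/s2 MISS; vc=[14,28,30,6]
#11 0x33→b6/s2 VC-HIT; vc=[14,28,30,10]

OUTCOME = MISS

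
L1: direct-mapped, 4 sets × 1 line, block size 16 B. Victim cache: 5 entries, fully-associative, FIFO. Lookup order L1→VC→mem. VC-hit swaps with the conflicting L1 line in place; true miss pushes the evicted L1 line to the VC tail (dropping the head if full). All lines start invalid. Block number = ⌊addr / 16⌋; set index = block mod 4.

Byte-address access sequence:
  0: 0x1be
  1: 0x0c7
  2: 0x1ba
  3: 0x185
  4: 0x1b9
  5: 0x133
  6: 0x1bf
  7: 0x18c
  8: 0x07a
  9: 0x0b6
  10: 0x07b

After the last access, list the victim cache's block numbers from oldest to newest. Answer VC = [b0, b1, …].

VC = [12, 19, 27, 11]

0: 0x1be (blk 27, set 3) → MISS  vc=[]
1: 0xc7 (blk 12, set 0) → MISS  vc=[]
2: 0x1ba (blk 27, set 3) → L1-HIT  vc=[]
3: 0x185 (blk 24, set 0) → MISS  vc=[12]
4: 0x1b9 (blk 27, set 3) → L1-HIT  vc=[12]
5: 0x133 (blk 19, set 3) → MISS  vc=[12, 27]
6: 0x1bf (blk 27, set 3) → VC-HIT  vc=[12, 19]
7: 0x18c (blk 24, set 0) → L1-HIT  vc=[12, 19]
8: 0x7a (blk 7, set 3) → MISS  vc=[12, 19, 27]
9: 0xb6 (blk 11, set 3) → MISS  vc=[12, 19, 27, 7]
10: 0x7b (blk 7, set 3) → VC-HIT  vc=[12, 19, 27, 11]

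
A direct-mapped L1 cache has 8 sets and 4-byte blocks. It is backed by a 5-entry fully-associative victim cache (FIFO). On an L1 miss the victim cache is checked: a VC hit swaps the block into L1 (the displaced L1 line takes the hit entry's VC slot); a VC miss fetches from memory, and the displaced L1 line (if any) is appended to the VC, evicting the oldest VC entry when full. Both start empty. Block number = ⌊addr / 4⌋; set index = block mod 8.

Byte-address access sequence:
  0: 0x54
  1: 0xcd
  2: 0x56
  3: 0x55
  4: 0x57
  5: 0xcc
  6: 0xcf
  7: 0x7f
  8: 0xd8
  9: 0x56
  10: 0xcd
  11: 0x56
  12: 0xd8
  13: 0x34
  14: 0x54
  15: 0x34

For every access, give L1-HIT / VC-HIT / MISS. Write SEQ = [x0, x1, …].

#0 0x54→b21/s5 MISS; vc=[]
#1 0xcd→b51/s3 MISS; vc=[]
#2 0x56→b21/s5 L1-HIT; vc=[]
#3 0x55→b21/s5 L1-HIT; vc=[]
#4 0x57→b21/s5 L1-HIT; vc=[]
#5 0xcc→b51/s3 L1-HIT; vc=[]
#6 0xcf→b51/s3 L1-HIT; vc=[]
#7 0x7f→b31/s7 MISS; vc=[]
#8 0xd8→b54/s6 MISS; vc=[]
#9 0x56→b21/s5 L1-HIT; vc=[]
#10 0xcd→b51/s3 L1-HIT; vc=[]
#11 0x56→b21/s5 L1-HIT; vc=[]
#12 0xd8→b54/s6 L1-HIT; vc=[]
#13 0x34→b13/s5 MISS; vc=[21]
#14 0x54→b21/s5 VC-HIT; vc=[13]
#15 0x34→b13/s5 VC-HIT; vc=[21]

SEQ = [MISS, MISS, L1-HIT, L1-HIT, L1-HIT, L1-HIT, L1-HIT, MISS, MISS, L1-HIT, L1-HIT, L1-HIT, L1-HIT, MISS, VC-HIT, VC-HIT]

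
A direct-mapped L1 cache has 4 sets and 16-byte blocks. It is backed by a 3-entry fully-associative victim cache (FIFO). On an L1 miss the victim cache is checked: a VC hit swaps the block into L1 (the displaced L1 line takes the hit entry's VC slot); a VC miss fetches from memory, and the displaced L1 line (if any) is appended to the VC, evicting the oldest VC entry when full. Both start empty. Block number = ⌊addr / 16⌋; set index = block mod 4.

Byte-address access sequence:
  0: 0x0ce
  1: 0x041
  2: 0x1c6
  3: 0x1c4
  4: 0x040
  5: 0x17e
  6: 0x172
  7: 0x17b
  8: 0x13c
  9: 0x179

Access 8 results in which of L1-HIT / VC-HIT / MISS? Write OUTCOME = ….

#0 0xce→b12/s0 MISS; vc=[]
#1 0x41→b4/s0 MISS; vc=[12]
#2 0x1c6→b28/s0 MISS; vc=[12,4]
#3 0x1c4→b28/s0 L1-HIT; vc=[12,4]
#4 0x40→b4/s0 VC-HIT; vc=[12,28]
#5 0x17e→b23/s3 MISS; vc=[12,28]
#6 0x172→b23/s3 L1-HIT; vc=[12,28]
#7 0x17b→b23/s3 L1-HIT; vc=[12,28]
#8 0x13c→b19/s3 MISS; vc=[12,28,23]
#9 0x179→b23/s3 VC-HIT; vc=[12,28,19]

OUTCOME = MISS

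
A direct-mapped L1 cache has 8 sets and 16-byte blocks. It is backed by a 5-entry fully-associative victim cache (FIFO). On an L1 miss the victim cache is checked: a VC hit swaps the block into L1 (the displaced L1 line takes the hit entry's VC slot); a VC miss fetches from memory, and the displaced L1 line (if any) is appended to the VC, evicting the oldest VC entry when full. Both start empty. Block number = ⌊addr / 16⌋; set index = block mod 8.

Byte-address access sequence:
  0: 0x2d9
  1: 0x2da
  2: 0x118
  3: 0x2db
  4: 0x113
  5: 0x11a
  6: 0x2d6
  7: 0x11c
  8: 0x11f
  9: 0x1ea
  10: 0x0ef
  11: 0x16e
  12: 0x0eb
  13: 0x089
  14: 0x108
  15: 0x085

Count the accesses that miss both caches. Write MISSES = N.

0: 0x2d9 (blk 45, set 5) → MISS  vc=[]
1: 0x2da (blk 45, set 5) → L1-HIT  vc=[]
2: 0x118 (blk 17, set 1) → MISS  vc=[]
3: 0x2db (blk 45, set 5) → L1-HIT  vc=[]
4: 0x113 (blk 17, set 1) → L1-HIT  vc=[]
5: 0x11a (blk 17, set 1) → L1-HIT  vc=[]
6: 0x2d6 (blk 45, set 5) → L1-HIT  vc=[]
7: 0x11c (blk 17, set 1) → L1-HIT  vc=[]
8: 0x11f (blk 17, set 1) → L1-HIT  vc=[]
9: 0x1ea (blk 30, set 6) → MISS  vc=[]
10: 0xef (blk 14, set 6) → MISS  vc=[30]
11: 0x16e (blk 22, set 6) → MISS  vc=[30, 14]
12: 0xeb (blk 14, set 6) → VC-HIT  vc=[30, 22]
13: 0x89 (blk 8, set 0) → MISS  vc=[30, 22]
14: 0x108 (blk 16, set 0) → MISS  vc=[30, 22, 8]
15: 0x85 (blk 8, set 0) → VC-HIT  vc=[30, 22, 16]

MISSES = 7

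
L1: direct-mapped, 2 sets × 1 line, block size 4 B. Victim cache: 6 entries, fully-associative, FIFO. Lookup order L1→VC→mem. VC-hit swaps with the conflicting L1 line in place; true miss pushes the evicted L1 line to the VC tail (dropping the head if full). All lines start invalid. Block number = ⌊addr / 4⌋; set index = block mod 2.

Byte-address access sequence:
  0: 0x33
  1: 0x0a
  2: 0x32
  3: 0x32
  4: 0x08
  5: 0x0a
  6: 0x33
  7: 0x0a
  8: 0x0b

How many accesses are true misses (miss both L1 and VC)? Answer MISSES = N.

MISSES = 2

#0 0x33→b12/s0 MISS; vc=[]
#1 0xa→b2/s0 MISS; vc=[12]
#2 0x32→b12/s0 VC-HIT; vc=[2]
#3 0x32→b12/s0 L1-HIT; vc=[2]
#4 0x8→b2/s0 VC-HIT; vc=[12]
#5 0xa→b2/s0 L1-HIT; vc=[12]
#6 0x33→b12/s0 VC-HIT; vc=[2]
#7 0xa→b2/s0 VC-HIT; vc=[12]
#8 0xb→b2/s0 L1-HIT; vc=[12]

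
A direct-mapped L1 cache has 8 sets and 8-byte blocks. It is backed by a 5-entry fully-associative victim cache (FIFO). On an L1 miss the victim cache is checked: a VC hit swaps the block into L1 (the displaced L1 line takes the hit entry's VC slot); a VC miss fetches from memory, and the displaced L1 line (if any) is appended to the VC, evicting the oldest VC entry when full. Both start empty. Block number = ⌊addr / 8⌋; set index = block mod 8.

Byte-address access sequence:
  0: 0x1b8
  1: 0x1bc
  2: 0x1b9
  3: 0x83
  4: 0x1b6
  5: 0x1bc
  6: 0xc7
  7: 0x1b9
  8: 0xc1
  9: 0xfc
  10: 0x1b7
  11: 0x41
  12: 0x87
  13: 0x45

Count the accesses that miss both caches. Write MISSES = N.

0: 0x1b8 (blk 55, set 7) → MISS  vc=[]
1: 0x1bc (blk 55, set 7) → L1-HIT  vc=[]
2: 0x1b9 (blk 55, set 7) → L1-HIT  vc=[]
3: 0x83 (blk 16, set 0) → MISS  vc=[]
4: 0x1b6 (blk 54, set 6) → MISS  vc=[]
5: 0x1bc (blk 55, set 7) → L1-HIT  vc=[]
6: 0xc7 (blk 24, set 0) → MISS  vc=[16]
7: 0x1b9 (blk 55, set 7) → L1-HIT  vc=[16]
8: 0xc1 (blk 24, set 0) → L1-HIT  vc=[16]
9: 0xfc (blk 31, set 7) → MISS  vc=[16, 55]
10: 0x1b7 (blk 54, set 6) → L1-HIT  vc=[16, 55]
11: 0x41 (blk 8, set 0) → MISS  vc=[16, 55, 24]
12: 0x87 (blk 16, set 0) → VC-HIT  vc=[8, 55, 24]
13: 0x45 (blk 8, set 0) → VC-HIT  vc=[16, 55, 24]

MISSES = 6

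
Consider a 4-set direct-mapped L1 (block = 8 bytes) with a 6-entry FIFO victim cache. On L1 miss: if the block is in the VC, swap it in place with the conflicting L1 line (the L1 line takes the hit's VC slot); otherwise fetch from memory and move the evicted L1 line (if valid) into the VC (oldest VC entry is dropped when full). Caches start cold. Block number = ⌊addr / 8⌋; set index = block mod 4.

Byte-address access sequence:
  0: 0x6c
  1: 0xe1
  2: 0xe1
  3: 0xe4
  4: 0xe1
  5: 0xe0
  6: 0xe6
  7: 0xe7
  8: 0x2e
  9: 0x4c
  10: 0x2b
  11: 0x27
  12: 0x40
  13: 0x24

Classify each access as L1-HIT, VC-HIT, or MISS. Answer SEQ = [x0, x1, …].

SEQ = [MISS, MISS, L1-HIT, L1-HIT, L1-HIT, L1-HIT, L1-HIT, L1-HIT, MISS, MISS, VC-HIT, MISS, MISS, VC-HIT]

  [0] addr=0x6c blk=13 s=1: MISS | VC []
  [1] addr=0xe1 blk=28 s=0: MISS | VC []
  [2] addr=0xe1 blk=28 s=0: L1-HIT | VC []
  [3] addr=0xe4 blk=28 s=0: L1-HIT | VC []
  [4] addr=0xe1 blk=28 s=0: L1-HIT | VC []
  [5] addr=0xe0 blk=28 s=0: L1-HIT | VC []
  [6] addr=0xe6 blk=28 s=0: L1-HIT | VC []
  [7] addr=0xe7 blk=28 s=0: L1-HIT | VC []
  [8] addr=0x2e blk=5 s=1: MISS | VC [13]
  [9] addr=0x4c blk=9 s=1: MISS | VC [13, 5]
  [10] addr=0x2b blk=5 s=1: VC-HIT | VC [13, 9]
  [11] addr=0x27 blk=4 s=0: MISS | VC [13, 9, 28]
  [12] addr=0x40 blk=8 s=0: MISS | VC [13, 9, 28, 4]
  [13] addr=0x24 blk=4 s=0: VC-HIT | VC [13, 9, 28, 8]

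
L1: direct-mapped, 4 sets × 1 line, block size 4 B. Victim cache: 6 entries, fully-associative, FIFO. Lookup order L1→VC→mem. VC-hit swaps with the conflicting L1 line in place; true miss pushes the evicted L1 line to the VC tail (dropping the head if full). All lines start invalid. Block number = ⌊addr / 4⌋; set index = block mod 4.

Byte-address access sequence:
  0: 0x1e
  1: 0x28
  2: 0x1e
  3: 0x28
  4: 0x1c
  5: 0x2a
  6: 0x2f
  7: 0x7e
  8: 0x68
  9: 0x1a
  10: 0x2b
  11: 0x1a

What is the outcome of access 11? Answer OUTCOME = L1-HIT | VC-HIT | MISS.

OUTCOME = VC-HIT

0: 0x1e (blk 7, set 3) → MISS  vc=[]
1: 0x28 (blk 10, set 2) → MISS  vc=[]
2: 0x1e (blk 7, set 3) → L1-HIT  vc=[]
3: 0x28 (blk 10, set 2) → L1-HIT  vc=[]
4: 0x1c (blk 7, set 3) → L1-HIT  vc=[]
5: 0x2a (blk 10, set 2) → L1-HIT  vc=[]
6: 0x2f (blk 11, set 3) → MISS  vc=[7]
7: 0x7e (blk 31, set 3) → MISS  vc=[7, 11]
8: 0x68 (blk 26, set 2) → MISS  vc=[7, 11, 10]
9: 0x1a (blk 6, set 2) → MISS  vc=[7, 11, 10, 26]
10: 0x2b (blk 10, set 2) → VC-HIT  vc=[7, 11, 6, 26]
11: 0x1a (blk 6, set 2) → VC-HIT  vc=[7, 11, 10, 26]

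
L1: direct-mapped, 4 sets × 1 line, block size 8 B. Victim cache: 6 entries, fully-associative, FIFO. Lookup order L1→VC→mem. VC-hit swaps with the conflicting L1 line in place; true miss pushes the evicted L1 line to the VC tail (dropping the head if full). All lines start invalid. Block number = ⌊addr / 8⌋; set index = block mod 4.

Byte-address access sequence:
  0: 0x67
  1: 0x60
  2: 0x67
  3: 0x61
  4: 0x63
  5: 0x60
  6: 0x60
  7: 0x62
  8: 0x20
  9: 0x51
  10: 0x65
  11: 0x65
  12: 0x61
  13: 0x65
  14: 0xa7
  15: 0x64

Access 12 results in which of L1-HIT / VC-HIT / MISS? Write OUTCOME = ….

#0 0x67→b12/s0 MISS; vc=[]
#1 0x60→b12/s0 L1-HIT; vc=[]
#2 0x67→b12/s0 L1-HIT; vc=[]
#3 0x61→b12/s0 L1-HIT; vc=[]
#4 0x63→b12/s0 L1-HIT; vc=[]
#5 0x60→b12/s0 L1-HIT; vc=[]
#6 0x60→b12/s0 L1-HIT; vc=[]
#7 0x62→b12/s0 L1-HIT; vc=[]
#8 0x20→b4/s0 MISS; vc=[12]
#9 0x51→b10/s2 MISS; vc=[12]
#10 0x65→b12/s0 VC-HIT; vc=[4]
#11 0x65→b12/s0 L1-HIT; vc=[4]
#12 0x61→b12/s0 L1-HIT; vc=[4]
#13 0x65→b12/s0 L1-HIT; vc=[4]
#14 0xa7→b20/s0 MISS; vc=[4,12]
#15 0x64→b12/s0 VC-HIT; vc=[4,20]

OUTCOME = L1-HIT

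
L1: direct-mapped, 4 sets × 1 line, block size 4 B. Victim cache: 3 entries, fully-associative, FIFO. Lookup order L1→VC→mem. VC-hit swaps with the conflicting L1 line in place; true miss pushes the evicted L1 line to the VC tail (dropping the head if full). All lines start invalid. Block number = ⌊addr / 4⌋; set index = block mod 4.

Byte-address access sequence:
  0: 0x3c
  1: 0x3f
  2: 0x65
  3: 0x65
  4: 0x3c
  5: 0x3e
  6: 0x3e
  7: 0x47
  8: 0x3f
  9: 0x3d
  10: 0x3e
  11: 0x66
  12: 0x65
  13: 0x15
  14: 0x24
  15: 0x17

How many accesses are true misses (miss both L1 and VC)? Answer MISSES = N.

#0 0x3c→b15/s3 MISS; vc=[]
#1 0x3f→b15/s3 L1-HIT; vc=[]
#2 0x65→b25/s1 MISS; vc=[]
#3 0x65→b25/s1 L1-HIT; vc=[]
#4 0x3c→b15/s3 L1-HIT; vc=[]
#5 0x3e→b15/s3 L1-HIT; vc=[]
#6 0x3e→b15/s3 L1-HIT; vc=[]
#7 0x47→b17/s1 MISS; vc=[25]
#8 0x3f→b15/s3 L1-HIT; vc=[25]
#9 0x3d→b15/s3 L1-HIT; vc=[25]
#10 0x3e→b15/s3 L1-HIT; vc=[25]
#11 0x66→b25/s1 VC-HIT; vc=[17]
#12 0x65→b25/s1 L1-HIT; vc=[17]
#13 0x15→b5/s1 MISS; vc=[17,25]
#14 0x24→b9/s1 MISS; vc=[17,25,5]
#15 0x17→b5/s1 VC-HIT; vc=[17,25,9]

MISSES = 5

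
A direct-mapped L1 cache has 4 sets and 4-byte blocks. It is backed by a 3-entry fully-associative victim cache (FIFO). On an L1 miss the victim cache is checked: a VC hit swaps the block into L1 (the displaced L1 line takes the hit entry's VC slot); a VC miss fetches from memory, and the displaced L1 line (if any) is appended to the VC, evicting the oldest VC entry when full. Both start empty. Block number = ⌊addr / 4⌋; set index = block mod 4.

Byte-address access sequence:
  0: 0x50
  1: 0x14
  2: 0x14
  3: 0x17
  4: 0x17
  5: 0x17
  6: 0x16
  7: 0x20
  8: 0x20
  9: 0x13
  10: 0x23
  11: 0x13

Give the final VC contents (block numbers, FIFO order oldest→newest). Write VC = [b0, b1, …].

VC = [20, 8]

#0 0x50→b20/s0 MISS; vc=[]
#1 0x14→b5/s1 MISS; vc=[]
#2 0x14→b5/s1 L1-HIT; vc=[]
#3 0x17→b5/s1 L1-HIT; vc=[]
#4 0x17→b5/s1 L1-HIT; vc=[]
#5 0x17→b5/s1 L1-HIT; vc=[]
#6 0x16→b5/s1 L1-HIT; vc=[]
#7 0x20→b8/s0 MISS; vc=[20]
#8 0x20→b8/s0 L1-HIT; vc=[20]
#9 0x13→b4/s0 MISS; vc=[20,8]
#10 0x23→b8/s0 VC-HIT; vc=[20,4]
#11 0x13→b4/s0 VC-HIT; vc=[20,8]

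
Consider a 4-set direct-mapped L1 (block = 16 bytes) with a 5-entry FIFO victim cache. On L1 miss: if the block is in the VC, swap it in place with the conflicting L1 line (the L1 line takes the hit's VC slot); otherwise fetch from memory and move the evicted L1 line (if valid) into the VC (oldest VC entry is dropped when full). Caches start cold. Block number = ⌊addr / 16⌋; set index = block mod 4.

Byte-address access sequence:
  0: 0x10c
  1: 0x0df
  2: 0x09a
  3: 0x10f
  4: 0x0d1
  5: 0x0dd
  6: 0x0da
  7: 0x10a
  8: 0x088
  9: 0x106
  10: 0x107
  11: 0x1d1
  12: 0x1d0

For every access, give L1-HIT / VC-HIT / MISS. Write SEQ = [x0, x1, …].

SEQ = [MISS, MISS, MISS, L1-HIT, VC-HIT, L1-HIT, L1-HIT, L1-HIT, MISS, VC-HIT, L1-HIT, MISS, L1-HIT]

  [0] addr=0x10c blk=16 s=0: MISS | VC []
  [1] addr=0xdf blk=13 s=1: MISS | VC []
  [2] addr=0x9a blk=9 s=1: MISS | VC [13]
  [3] addr=0x10f blk=16 s=0: L1-HIT | VC [13]
  [4] addr=0xd1 blk=13 s=1: VC-HIT | VC [9]
  [5] addr=0xdd blk=13 s=1: L1-HIT | VC [9]
  [6] addr=0xda blk=13 s=1: L1-HIT | VC [9]
  [7] addr=0x10a blk=16 s=0: L1-HIT | VC [9]
  [8] addr=0x88 blk=8 s=0: MISS | VC [9, 16]
  [9] addr=0x106 blk=16 s=0: VC-HIT | VC [9, 8]
  [10] addr=0x107 blk=16 s=0: L1-HIT | VC [9, 8]
  [11] addr=0x1d1 blk=29 s=1: MISS | VC [9, 8, 13]
  [12] addr=0x1d0 blk=29 s=1: L1-HIT | VC [9, 8, 13]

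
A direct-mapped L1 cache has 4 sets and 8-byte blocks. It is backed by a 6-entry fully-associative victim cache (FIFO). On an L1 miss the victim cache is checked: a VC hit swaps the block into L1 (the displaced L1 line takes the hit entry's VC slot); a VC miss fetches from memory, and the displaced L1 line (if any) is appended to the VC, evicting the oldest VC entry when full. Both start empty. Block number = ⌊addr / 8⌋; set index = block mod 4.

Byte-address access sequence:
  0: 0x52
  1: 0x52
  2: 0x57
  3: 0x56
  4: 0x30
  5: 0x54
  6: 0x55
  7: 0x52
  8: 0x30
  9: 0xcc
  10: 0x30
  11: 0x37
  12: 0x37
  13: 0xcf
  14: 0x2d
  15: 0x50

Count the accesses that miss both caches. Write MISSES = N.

0: 0x52 (blk 10, set 2) → MISS  vc=[]
1: 0x52 (blk 10, set 2) → L1-HIT  vc=[]
2: 0x57 (blk 10, set 2) → L1-HIT  vc=[]
3: 0x56 (blk 10, set 2) → L1-HIT  vc=[]
4: 0x30 (blk 6, set 2) → MISS  vc=[10]
5: 0x54 (blk 10, set 2) → VC-HIT  vc=[6]
6: 0x55 (blk 10, set 2) → L1-HIT  vc=[6]
7: 0x52 (blk 10, set 2) → L1-HIT  vc=[6]
8: 0x30 (blk 6, set 2) → VC-HIT  vc=[10]
9: 0xcc (blk 25, set 1) → MISS  vc=[10]
10: 0x30 (blk 6, set 2) → L1-HIT  vc=[10]
11: 0x37 (blk 6, set 2) → L1-HIT  vc=[10]
12: 0x37 (blk 6, set 2) → L1-HIT  vc=[10]
13: 0xcf (blk 25, set 1) → L1-HIT  vc=[10]
14: 0x2d (blk 5, set 1) → MISS  vc=[10, 25]
15: 0x50 (blk 10, set 2) → VC-HIT  vc=[6, 25]

MISSES = 4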